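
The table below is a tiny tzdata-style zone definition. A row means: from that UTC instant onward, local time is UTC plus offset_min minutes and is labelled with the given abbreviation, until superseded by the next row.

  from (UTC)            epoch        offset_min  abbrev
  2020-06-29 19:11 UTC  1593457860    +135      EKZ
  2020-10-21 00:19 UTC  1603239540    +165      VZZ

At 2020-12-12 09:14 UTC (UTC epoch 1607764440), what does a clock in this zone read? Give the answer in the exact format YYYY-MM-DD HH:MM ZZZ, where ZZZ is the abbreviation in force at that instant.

2020-12-12 11:59 VZZ

Query: 2020-12-12 09:14 UTC
Rule 2/2 (VZZ, +02:45): 2020-10-21 00:19 UTC ≤ query < +∞
9·60 + 14 + 165 = 719 min
719 = 0·1440 + 719; 719 = 11·60 + 59 → 11:59, same day
→ 2020-12-12 11:59 VZZ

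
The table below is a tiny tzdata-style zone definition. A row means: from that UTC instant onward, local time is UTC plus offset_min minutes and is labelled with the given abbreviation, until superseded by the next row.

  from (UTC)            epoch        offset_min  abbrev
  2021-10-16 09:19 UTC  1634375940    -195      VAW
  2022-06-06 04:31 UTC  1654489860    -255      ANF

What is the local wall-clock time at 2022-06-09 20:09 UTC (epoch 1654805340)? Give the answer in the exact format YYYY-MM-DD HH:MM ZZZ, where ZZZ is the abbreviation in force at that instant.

Query: 2022-06-09 20:09 UTC
Rule 2/2 (ANF, -04:15): 2022-06-06 04:31 UTC ≤ query < +∞
20·60 + 9 - 255 = 954 min
954 = 0·1440 + 954; 954 = 15·60 + 54 → 15:54, same day
→ 2022-06-09 15:54 ANF

2022-06-09 15:54 ANF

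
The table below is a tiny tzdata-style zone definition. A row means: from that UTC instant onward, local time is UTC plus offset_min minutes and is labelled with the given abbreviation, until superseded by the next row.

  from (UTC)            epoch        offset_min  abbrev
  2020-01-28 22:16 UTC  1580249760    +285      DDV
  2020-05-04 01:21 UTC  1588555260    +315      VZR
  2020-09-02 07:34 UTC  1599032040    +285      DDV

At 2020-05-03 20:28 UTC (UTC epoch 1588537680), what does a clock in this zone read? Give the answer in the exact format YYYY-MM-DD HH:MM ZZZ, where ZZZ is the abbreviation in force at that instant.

Query: 2020-05-03 20:28 UTC
Rule 1/3 (DDV, +04:45): 2020-01-28 22:16 UTC ≤ query < 2020-05-04 01:21 UTC
20·60 + 28 + 285 = 1513 min
1513 = 1·1440 + 73; 73 = 1·60 + 13 → 01:13, 2020-05-03 + 1 day = 2020-05-04
→ 2020-05-04 01:13 DDV

2020-05-04 01:13 DDV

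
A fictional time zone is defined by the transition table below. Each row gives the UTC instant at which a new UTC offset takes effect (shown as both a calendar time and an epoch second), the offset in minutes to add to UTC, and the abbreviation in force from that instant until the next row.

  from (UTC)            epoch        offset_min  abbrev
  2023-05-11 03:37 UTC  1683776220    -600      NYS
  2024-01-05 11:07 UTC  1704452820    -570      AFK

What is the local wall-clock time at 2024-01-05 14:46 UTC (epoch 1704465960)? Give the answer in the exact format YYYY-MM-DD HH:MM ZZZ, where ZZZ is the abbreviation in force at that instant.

2024-01-05 05:16 AFK

Query: 2024-01-05 14:46 UTC
Rule 2/2 (AFK, -09:30): 2024-01-05 11:07 UTC ≤ query < +∞
14·60 + 46 - 570 = 316 min
316 = 0·1440 + 316; 316 = 5·60 + 16 → 05:16, same day
→ 2024-01-05 05:16 AFK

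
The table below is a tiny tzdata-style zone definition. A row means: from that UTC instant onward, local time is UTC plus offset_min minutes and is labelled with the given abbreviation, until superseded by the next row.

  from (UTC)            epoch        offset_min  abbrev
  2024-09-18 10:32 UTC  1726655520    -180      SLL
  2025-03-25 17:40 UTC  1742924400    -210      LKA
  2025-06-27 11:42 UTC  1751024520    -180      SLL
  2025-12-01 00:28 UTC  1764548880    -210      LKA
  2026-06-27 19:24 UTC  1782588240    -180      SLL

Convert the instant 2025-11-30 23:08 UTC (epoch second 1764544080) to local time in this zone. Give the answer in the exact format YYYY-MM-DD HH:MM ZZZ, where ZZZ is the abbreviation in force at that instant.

Query: 2025-11-30 23:08 UTC
Rule 3/5 (SLL, -03:00): 2025-06-27 11:42 UTC ≤ query < 2025-12-01 00:28 UTC
23·60 + 8 - 180 = 1208 min
1208 = 0·1440 + 1208; 1208 = 20·60 + 8 → 20:08, same day
→ 2025-11-30 20:08 SLL

2025-11-30 20:08 SLL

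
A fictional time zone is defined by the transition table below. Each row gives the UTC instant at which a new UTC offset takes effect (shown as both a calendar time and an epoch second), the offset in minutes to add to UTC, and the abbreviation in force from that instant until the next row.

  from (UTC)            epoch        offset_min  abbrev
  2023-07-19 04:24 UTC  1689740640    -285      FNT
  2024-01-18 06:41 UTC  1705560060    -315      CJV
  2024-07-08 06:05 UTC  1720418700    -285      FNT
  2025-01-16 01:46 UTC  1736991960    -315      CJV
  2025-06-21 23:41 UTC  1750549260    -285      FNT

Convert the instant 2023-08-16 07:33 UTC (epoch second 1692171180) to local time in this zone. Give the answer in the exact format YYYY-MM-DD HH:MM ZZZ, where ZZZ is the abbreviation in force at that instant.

2023-08-16 02:48 FNT

Query: 2023-08-16 07:33 UTC
Rule 1/5 (FNT, -04:45): 2023-07-19 04:24 UTC ≤ query < 2024-01-18 06:41 UTC
7·60 + 33 - 285 = 168 min
168 = 0·1440 + 168; 168 = 2·60 + 48 → 02:48, same day
→ 2023-08-16 02:48 FNT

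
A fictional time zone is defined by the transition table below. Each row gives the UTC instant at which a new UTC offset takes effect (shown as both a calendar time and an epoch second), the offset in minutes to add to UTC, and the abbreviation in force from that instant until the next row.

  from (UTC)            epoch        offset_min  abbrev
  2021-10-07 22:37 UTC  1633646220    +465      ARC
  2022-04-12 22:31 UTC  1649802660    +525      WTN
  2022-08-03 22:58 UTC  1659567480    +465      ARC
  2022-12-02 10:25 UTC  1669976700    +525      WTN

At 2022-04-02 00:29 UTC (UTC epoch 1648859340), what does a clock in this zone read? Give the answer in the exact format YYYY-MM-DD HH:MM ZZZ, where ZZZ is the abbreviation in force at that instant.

2022-04-02 08:14 ARC

Query: 2022-04-02 00:29 UTC
Rule 1/4 (ARC, +07:45): 2021-10-07 22:37 UTC ≤ query < 2022-04-12 22:31 UTC
0·60 + 29 + 465 = 494 min
494 = 0·1440 + 494; 494 = 8·60 + 14 → 08:14, same day
→ 2022-04-02 08:14 ARC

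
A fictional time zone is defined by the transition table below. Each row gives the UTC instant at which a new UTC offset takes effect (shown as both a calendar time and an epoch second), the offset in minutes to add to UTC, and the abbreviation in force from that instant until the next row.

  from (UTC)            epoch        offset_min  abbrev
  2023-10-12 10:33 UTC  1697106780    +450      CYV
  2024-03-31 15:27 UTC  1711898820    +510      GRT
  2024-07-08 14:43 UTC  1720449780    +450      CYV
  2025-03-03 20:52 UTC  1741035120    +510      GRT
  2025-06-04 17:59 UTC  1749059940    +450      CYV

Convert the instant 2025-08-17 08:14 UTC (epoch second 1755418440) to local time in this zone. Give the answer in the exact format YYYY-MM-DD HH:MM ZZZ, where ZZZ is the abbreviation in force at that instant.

Query: 2025-08-17 08:14 UTC
Rule 5/5 (CYV, +07:30): 2025-06-04 17:59 UTC ≤ query < +∞
8·60 + 14 + 450 = 944 min
944 = 0·1440 + 944; 944 = 15·60 + 44 → 15:44, same day
→ 2025-08-17 15:44 CYV

2025-08-17 15:44 CYV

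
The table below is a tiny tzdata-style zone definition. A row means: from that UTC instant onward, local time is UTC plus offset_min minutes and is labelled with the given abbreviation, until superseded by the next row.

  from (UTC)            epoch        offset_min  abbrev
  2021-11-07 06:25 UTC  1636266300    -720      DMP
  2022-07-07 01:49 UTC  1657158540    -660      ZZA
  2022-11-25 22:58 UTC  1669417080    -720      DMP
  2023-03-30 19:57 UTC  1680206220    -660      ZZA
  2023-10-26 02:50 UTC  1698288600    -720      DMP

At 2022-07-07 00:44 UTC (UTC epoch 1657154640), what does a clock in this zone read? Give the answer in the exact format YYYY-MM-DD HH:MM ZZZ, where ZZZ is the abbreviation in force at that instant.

Query: 2022-07-07 00:44 UTC
Rule 1/5 (DMP, -12:00): 2021-11-07 06:25 UTC ≤ query < 2022-07-07 01:49 UTC
0·60 + 44 - 720 = -676 min
-676 = -1·1440 + 764; 764 = 12·60 + 44 → 12:44, 2022-07-07 - 1 day = 2022-07-06
→ 2022-07-06 12:44 DMP

2022-07-06 12:44 DMP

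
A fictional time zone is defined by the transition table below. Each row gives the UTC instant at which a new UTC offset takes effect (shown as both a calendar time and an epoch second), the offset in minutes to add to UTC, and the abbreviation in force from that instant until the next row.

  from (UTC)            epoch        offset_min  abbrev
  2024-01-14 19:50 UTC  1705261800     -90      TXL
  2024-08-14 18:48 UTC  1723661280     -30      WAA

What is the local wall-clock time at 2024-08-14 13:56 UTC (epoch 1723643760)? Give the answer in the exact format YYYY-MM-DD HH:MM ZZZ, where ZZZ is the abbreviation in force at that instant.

Query: 2024-08-14 13:56 UTC
Rule 1/2 (TXL, -01:30): 2024-01-14 19:50 UTC ≤ query < 2024-08-14 18:48 UTC
13·60 + 56 - 90 = 746 min
746 = 0·1440 + 746; 746 = 12·60 + 26 → 12:26, same day
→ 2024-08-14 12:26 TXL

2024-08-14 12:26 TXL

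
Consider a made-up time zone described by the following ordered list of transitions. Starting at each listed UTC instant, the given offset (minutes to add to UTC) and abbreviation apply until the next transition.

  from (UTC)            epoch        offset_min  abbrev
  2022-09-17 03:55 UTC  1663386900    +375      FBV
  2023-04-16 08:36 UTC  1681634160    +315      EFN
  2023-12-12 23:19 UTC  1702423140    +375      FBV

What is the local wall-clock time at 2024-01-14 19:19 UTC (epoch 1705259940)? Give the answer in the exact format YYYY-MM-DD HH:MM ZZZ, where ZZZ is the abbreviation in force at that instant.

2024-01-15 01:34 FBV

Query: 2024-01-14 19:19 UTC
Rule 3/3 (FBV, +06:15): 2023-12-12 23:19 UTC ≤ query < +∞
19·60 + 19 + 375 = 1534 min
1534 = 1·1440 + 94; 94 = 1·60 + 34 → 01:34, 2024-01-14 + 1 day = 2024-01-15
→ 2024-01-15 01:34 FBV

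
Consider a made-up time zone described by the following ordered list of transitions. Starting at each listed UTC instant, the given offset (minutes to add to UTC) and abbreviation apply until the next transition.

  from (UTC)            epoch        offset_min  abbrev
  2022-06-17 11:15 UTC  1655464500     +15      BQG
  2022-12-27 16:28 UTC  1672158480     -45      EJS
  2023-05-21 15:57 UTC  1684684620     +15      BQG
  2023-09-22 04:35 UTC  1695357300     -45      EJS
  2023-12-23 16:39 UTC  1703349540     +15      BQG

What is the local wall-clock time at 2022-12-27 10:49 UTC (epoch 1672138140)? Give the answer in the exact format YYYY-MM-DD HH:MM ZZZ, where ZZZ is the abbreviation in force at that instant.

2022-12-27 11:04 BQG

Query: 2022-12-27 10:49 UTC
Rule 1/5 (BQG, +00:15): 2022-06-17 11:15 UTC ≤ query < 2022-12-27 16:28 UTC
10·60 + 49 + 15 = 664 min
664 = 0·1440 + 664; 664 = 11·60 + 4 → 11:04, same day
→ 2022-12-27 11:04 BQG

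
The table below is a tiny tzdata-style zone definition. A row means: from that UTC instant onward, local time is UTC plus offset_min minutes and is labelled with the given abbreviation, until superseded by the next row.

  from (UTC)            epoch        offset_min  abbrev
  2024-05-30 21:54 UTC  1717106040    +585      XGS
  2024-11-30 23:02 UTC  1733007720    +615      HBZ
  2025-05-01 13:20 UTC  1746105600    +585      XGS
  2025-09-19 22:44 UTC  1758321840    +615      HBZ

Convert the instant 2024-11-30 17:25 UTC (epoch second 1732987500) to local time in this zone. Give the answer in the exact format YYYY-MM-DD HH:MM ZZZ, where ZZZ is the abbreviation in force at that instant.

Query: 2024-11-30 17:25 UTC
Rule 1/4 (XGS, +09:45): 2024-05-30 21:54 UTC ≤ query < 2024-11-30 23:02 UTC
17·60 + 25 + 585 = 1630 min
1630 = 1·1440 + 190; 190 = 3·60 + 10 → 03:10, 2024-11-30 + 1 day = 2024-12-01
→ 2024-12-01 03:10 XGS

2024-12-01 03:10 XGS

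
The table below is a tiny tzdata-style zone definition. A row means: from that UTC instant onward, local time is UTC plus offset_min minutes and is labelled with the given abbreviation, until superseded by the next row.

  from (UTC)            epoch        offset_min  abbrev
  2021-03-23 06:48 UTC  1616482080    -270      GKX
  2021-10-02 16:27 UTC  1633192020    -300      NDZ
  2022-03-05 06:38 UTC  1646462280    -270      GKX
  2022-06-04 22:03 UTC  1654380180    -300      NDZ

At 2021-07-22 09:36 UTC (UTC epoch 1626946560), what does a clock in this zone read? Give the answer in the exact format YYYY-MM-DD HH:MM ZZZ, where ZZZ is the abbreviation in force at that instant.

Query: 2021-07-22 09:36 UTC
Rule 1/4 (GKX, -04:30): 2021-03-23 06:48 UTC ≤ query < 2021-10-02 16:27 UTC
9·60 + 36 - 270 = 306 min
306 = 0·1440 + 306; 306 = 5·60 + 6 → 05:06, same day
→ 2021-07-22 05:06 GKX

2021-07-22 05:06 GKX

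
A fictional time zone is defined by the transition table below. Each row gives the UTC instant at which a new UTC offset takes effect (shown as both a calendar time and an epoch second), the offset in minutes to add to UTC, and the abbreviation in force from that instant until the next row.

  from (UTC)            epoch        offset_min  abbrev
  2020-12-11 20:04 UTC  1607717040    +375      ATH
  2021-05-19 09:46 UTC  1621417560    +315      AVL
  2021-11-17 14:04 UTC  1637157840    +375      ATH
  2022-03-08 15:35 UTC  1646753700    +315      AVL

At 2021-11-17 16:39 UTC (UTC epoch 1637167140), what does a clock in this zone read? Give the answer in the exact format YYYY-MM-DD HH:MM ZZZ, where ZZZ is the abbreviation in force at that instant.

Query: 2021-11-17 16:39 UTC
Rule 3/4 (ATH, +06:15): 2021-11-17 14:04 UTC ≤ query < 2022-03-08 15:35 UTC
16·60 + 39 + 375 = 1374 min
1374 = 0·1440 + 1374; 1374 = 22·60 + 54 → 22:54, same day
→ 2021-11-17 22:54 ATH

2021-11-17 22:54 ATH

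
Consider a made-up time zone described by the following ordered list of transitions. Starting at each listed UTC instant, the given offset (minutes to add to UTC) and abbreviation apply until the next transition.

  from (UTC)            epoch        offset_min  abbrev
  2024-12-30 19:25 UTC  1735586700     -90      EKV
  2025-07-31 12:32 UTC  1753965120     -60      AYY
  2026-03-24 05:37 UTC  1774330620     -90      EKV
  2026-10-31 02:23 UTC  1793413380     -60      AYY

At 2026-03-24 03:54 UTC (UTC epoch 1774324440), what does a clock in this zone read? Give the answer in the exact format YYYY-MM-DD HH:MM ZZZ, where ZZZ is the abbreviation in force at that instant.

Query: 2026-03-24 03:54 UTC
Rule 2/4 (AYY, -01:00): 2025-07-31 12:32 UTC ≤ query < 2026-03-24 05:37 UTC
3·60 + 54 - 60 = 174 min
174 = 0·1440 + 174; 174 = 2·60 + 54 → 02:54, same day
→ 2026-03-24 02:54 AYY

2026-03-24 02:54 AYY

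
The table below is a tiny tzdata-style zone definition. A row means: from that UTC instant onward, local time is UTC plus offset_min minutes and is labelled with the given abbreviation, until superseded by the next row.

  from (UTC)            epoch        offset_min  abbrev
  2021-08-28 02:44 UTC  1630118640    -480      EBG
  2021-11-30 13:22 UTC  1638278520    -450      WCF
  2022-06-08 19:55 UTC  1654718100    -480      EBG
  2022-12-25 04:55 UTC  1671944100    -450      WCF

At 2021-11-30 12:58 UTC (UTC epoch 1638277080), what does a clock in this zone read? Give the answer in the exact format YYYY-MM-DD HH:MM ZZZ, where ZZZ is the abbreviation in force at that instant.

Query: 2021-11-30 12:58 UTC
Rule 1/4 (EBG, -08:00): 2021-08-28 02:44 UTC ≤ query < 2021-11-30 13:22 UTC
12·60 + 58 - 480 = 298 min
298 = 0·1440 + 298; 298 = 4·60 + 58 → 04:58, same day
→ 2021-11-30 04:58 EBG

2021-11-30 04:58 EBG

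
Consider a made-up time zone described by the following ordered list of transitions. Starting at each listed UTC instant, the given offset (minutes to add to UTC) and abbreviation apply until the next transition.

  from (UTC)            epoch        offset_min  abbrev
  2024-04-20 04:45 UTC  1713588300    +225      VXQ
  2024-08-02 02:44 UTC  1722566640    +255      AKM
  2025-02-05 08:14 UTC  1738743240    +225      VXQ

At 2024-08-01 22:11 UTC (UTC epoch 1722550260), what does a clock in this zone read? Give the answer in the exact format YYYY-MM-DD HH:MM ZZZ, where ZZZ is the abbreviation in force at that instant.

2024-08-02 01:56 VXQ

Query: 2024-08-01 22:11 UTC
Rule 1/3 (VXQ, +03:45): 2024-04-20 04:45 UTC ≤ query < 2024-08-02 02:44 UTC
22·60 + 11 + 225 = 1556 min
1556 = 1·1440 + 116; 116 = 1·60 + 56 → 01:56, 2024-08-01 + 1 day = 2024-08-02
→ 2024-08-02 01:56 VXQ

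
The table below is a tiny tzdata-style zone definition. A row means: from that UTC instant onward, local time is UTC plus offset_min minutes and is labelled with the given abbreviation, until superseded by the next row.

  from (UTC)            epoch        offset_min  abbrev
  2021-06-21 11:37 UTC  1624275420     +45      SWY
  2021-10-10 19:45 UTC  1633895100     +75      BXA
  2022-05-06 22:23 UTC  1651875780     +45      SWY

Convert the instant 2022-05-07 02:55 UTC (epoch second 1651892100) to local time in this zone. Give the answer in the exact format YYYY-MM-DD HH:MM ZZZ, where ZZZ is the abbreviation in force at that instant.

Query: 2022-05-07 02:55 UTC
Rule 3/3 (SWY, +00:45): 2022-05-06 22:23 UTC ≤ query < +∞
2·60 + 55 + 45 = 220 min
220 = 0·1440 + 220; 220 = 3·60 + 40 → 03:40, same day
→ 2022-05-07 03:40 SWY

2022-05-07 03:40 SWY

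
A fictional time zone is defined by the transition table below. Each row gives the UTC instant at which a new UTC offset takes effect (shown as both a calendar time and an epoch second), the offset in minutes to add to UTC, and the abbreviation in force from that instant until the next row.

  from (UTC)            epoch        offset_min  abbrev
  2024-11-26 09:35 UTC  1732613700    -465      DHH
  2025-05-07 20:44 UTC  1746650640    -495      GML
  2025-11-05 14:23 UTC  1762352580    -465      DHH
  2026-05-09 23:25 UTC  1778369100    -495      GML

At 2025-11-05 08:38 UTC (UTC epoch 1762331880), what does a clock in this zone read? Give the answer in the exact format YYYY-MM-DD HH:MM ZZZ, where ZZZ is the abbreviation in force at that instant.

Query: 2025-11-05 08:38 UTC
Rule 2/4 (GML, -08:15): 2025-05-07 20:44 UTC ≤ query < 2025-11-05 14:23 UTC
8·60 + 38 - 495 = 23 min
23 = 0·1440 + 23; 23 = 0·60 + 23 → 00:23, same day
→ 2025-11-05 00:23 GML

2025-11-05 00:23 GML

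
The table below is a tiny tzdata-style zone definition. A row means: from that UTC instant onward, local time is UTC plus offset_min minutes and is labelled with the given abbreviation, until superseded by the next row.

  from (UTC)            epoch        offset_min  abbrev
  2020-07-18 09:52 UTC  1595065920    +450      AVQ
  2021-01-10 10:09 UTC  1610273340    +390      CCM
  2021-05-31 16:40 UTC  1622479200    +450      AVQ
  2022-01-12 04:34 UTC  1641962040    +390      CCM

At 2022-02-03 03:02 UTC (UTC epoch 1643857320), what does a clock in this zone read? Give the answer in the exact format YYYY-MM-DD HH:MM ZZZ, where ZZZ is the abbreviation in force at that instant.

2022-02-03 09:32 CCM

Query: 2022-02-03 03:02 UTC
Rule 4/4 (CCM, +06:30): 2022-01-12 04:34 UTC ≤ query < +∞
3·60 + 2 + 390 = 572 min
572 = 0·1440 + 572; 572 = 9·60 + 32 → 09:32, same day
→ 2022-02-03 09:32 CCM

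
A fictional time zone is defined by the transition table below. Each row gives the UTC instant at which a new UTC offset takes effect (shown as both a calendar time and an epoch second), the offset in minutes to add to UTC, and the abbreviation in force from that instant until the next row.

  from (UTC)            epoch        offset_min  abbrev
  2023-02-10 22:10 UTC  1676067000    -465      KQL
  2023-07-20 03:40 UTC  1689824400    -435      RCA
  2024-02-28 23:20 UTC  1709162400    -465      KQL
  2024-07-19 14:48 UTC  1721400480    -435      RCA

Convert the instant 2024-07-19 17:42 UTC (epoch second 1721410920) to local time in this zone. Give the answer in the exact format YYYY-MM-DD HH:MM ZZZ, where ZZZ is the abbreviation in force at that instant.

2024-07-19 10:27 RCA

Query: 2024-07-19 17:42 UTC
Rule 4/4 (RCA, -07:15): 2024-07-19 14:48 UTC ≤ query < +∞
17·60 + 42 - 435 = 627 min
627 = 0·1440 + 627; 627 = 10·60 + 27 → 10:27, same day
→ 2024-07-19 10:27 RCA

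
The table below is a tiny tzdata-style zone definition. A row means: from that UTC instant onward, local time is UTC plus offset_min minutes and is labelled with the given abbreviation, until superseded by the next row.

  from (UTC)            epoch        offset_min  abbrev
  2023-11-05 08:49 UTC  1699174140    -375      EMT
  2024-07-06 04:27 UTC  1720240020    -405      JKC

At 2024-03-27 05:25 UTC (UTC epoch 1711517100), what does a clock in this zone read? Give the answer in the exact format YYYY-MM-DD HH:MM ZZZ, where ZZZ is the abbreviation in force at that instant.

Query: 2024-03-27 05:25 UTC
Rule 1/2 (EMT, -06:15): 2023-11-05 08:49 UTC ≤ query < 2024-07-06 04:27 UTC
5·60 + 25 - 375 = -50 min
-50 = -1·1440 + 1390; 1390 = 23·60 + 10 → 23:10, 2024-03-27 - 1 day = 2024-03-26
→ 2024-03-26 23:10 EMT

2024-03-26 23:10 EMT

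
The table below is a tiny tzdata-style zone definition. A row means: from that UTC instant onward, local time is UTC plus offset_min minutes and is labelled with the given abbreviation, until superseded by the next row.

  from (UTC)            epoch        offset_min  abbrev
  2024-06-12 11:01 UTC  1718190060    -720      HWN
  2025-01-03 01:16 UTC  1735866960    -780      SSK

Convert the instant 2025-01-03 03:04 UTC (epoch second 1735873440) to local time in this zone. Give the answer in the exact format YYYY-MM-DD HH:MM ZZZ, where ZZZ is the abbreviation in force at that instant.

Query: 2025-01-03 03:04 UTC
Rule 2/2 (SSK, -13:00): 2025-01-03 01:16 UTC ≤ query < +∞
3·60 + 4 - 780 = -596 min
-596 = -1·1440 + 844; 844 = 14·60 + 4 → 14:04, 2025-01-03 - 1 day = 2025-01-02
→ 2025-01-02 14:04 SSK

2025-01-02 14:04 SSK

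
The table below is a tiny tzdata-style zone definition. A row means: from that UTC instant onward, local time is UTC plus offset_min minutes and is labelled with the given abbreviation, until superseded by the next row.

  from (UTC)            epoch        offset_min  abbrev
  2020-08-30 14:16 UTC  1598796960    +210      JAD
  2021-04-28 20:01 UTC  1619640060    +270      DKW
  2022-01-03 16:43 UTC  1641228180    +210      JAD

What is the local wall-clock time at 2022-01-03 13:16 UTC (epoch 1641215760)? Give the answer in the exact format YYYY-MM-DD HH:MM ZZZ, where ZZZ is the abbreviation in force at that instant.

Query: 2022-01-03 13:16 UTC
Rule 2/3 (DKW, +04:30): 2021-04-28 20:01 UTC ≤ query < 2022-01-03 16:43 UTC
13·60 + 16 + 270 = 1066 min
1066 = 0·1440 + 1066; 1066 = 17·60 + 46 → 17:46, same day
→ 2022-01-03 17:46 DKW

2022-01-03 17:46 DKW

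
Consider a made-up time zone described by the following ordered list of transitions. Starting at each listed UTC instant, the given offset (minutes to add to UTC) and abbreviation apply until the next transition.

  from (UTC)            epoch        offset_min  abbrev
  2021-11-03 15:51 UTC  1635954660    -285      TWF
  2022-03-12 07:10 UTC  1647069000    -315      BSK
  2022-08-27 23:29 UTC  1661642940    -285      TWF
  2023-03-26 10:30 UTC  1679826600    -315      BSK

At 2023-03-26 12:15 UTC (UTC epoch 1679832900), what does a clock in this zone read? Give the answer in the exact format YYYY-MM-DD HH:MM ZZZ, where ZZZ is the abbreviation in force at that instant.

2023-03-26 07:00 BSK

Query: 2023-03-26 12:15 UTC
Rule 4/4 (BSK, -05:15): 2023-03-26 10:30 UTC ≤ query < +∞
12·60 + 15 - 315 = 420 min
420 = 0·1440 + 420; 420 = 7·60 + 0 → 07:00, same day
→ 2023-03-26 07:00 BSK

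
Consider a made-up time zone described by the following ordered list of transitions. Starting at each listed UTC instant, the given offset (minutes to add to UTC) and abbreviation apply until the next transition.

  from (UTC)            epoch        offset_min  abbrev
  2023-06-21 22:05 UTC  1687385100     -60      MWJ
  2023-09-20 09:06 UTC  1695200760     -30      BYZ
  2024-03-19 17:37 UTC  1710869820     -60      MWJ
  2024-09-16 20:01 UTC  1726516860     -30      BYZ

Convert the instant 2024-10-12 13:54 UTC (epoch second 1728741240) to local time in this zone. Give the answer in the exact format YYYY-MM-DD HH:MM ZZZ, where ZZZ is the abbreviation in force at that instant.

2024-10-12 13:24 BYZ

Query: 2024-10-12 13:54 UTC
Rule 4/4 (BYZ, -00:30): 2024-09-16 20:01 UTC ≤ query < +∞
13·60 + 54 - 30 = 804 min
804 = 0·1440 + 804; 804 = 13·60 + 24 → 13:24, same day
→ 2024-10-12 13:24 BYZ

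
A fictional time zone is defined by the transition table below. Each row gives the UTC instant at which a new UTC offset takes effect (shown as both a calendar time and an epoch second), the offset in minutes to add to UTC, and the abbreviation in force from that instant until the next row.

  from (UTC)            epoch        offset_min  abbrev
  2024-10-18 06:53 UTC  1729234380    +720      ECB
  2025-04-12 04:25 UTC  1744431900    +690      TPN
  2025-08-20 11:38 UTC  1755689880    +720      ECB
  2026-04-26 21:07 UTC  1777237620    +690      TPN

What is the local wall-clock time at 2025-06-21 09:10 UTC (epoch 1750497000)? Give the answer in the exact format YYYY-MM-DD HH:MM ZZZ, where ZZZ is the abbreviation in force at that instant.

Query: 2025-06-21 09:10 UTC
Rule 2/4 (TPN, +11:30): 2025-04-12 04:25 UTC ≤ query < 2025-08-20 11:38 UTC
9·60 + 10 + 690 = 1240 min
1240 = 0·1440 + 1240; 1240 = 20·60 + 40 → 20:40, same day
→ 2025-06-21 20:40 TPN

2025-06-21 20:40 TPN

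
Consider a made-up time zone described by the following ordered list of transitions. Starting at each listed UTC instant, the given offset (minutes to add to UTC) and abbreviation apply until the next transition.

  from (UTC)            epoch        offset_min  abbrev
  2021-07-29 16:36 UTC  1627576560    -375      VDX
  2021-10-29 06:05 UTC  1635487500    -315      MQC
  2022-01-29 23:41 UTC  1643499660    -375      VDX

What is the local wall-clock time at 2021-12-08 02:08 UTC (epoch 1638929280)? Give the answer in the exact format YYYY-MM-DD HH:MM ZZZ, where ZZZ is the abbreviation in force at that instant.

Query: 2021-12-08 02:08 UTC
Rule 2/3 (MQC, -05:15): 2021-10-29 06:05 UTC ≤ query < 2022-01-29 23:41 UTC
2·60 + 8 - 315 = -187 min
-187 = -1·1440 + 1253; 1253 = 20·60 + 53 → 20:53, 2021-12-08 - 1 day = 2021-12-07
→ 2021-12-07 20:53 MQC

2021-12-07 20:53 MQC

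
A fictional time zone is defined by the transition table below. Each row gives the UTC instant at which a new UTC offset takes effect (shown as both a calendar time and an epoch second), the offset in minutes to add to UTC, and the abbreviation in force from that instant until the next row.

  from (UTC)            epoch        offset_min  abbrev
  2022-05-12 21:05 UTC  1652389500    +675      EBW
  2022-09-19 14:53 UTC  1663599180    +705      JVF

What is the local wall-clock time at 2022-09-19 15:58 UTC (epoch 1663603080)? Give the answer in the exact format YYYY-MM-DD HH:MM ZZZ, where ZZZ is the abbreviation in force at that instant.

Query: 2022-09-19 15:58 UTC
Rule 2/2 (JVF, +11:45): 2022-09-19 14:53 UTC ≤ query < +∞
15·60 + 58 + 705 = 1663 min
1663 = 1·1440 + 223; 223 = 3·60 + 43 → 03:43, 2022-09-19 + 1 day = 2022-09-20
→ 2022-09-20 03:43 JVF

2022-09-20 03:43 JVF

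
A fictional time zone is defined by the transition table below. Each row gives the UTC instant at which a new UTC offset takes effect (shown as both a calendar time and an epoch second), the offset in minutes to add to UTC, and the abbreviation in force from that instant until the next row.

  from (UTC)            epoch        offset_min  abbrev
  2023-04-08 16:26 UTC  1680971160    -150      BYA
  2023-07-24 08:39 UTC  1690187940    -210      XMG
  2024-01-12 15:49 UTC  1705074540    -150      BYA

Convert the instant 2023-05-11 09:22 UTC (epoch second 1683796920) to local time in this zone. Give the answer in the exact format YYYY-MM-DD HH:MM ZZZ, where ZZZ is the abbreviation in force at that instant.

2023-05-11 06:52 BYA

Query: 2023-05-11 09:22 UTC
Rule 1/3 (BYA, -02:30): 2023-04-08 16:26 UTC ≤ query < 2023-07-24 08:39 UTC
9·60 + 22 - 150 = 412 min
412 = 0·1440 + 412; 412 = 6·60 + 52 → 06:52, same day
→ 2023-05-11 06:52 BYA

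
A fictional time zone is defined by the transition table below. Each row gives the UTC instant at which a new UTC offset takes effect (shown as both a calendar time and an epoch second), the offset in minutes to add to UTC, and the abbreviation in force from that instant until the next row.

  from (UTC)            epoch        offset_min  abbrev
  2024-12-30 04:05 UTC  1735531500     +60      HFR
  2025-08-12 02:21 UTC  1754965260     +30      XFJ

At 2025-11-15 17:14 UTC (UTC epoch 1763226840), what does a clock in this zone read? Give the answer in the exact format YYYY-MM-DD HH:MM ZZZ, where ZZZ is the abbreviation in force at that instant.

2025-11-15 17:44 XFJ

Query: 2025-11-15 17:14 UTC
Rule 2/2 (XFJ, +00:30): 2025-08-12 02:21 UTC ≤ query < +∞
17·60 + 14 + 30 = 1064 min
1064 = 0·1440 + 1064; 1064 = 17·60 + 44 → 17:44, same day
→ 2025-11-15 17:44 XFJ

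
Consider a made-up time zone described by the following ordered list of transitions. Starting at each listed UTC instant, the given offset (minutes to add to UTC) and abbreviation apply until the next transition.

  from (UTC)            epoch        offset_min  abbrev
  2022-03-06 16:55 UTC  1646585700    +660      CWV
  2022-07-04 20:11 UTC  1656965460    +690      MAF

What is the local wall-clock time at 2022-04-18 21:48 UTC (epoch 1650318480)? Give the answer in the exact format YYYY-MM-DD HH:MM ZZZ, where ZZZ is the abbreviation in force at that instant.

2022-04-19 08:48 CWV

Query: 2022-04-18 21:48 UTC
Rule 1/2 (CWV, +11:00): 2022-03-06 16:55 UTC ≤ query < 2022-07-04 20:11 UTC
21·60 + 48 + 660 = 1968 min
1968 = 1·1440 + 528; 528 = 8·60 + 48 → 08:48, 2022-04-18 + 1 day = 2022-04-19
→ 2022-04-19 08:48 CWV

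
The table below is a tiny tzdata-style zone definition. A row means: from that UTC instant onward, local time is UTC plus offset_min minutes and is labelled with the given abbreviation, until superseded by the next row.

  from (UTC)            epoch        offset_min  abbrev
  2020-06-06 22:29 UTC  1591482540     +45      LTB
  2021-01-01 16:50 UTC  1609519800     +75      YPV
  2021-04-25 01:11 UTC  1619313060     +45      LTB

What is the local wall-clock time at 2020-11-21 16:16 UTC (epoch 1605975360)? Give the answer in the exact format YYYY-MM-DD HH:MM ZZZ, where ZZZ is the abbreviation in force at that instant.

2020-11-21 17:01 LTB

Query: 2020-11-21 16:16 UTC
Rule 1/3 (LTB, +00:45): 2020-06-06 22:29 UTC ≤ query < 2021-01-01 16:50 UTC
16·60 + 16 + 45 = 1021 min
1021 = 0·1440 + 1021; 1021 = 17·60 + 1 → 17:01, same day
→ 2020-11-21 17:01 LTB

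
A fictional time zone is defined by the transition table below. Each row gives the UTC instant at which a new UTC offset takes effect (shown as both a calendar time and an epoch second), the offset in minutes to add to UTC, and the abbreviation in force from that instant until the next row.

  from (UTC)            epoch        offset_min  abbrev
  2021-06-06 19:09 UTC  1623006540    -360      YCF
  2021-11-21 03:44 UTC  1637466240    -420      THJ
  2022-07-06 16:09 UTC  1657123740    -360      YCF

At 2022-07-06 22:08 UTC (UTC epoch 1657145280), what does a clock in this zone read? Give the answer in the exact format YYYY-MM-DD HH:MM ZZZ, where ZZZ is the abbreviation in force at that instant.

2022-07-06 16:08 YCF

Query: 2022-07-06 22:08 UTC
Rule 3/3 (YCF, -06:00): 2022-07-06 16:09 UTC ≤ query < +∞
22·60 + 8 - 360 = 968 min
968 = 0·1440 + 968; 968 = 16·60 + 8 → 16:08, same day
→ 2022-07-06 16:08 YCF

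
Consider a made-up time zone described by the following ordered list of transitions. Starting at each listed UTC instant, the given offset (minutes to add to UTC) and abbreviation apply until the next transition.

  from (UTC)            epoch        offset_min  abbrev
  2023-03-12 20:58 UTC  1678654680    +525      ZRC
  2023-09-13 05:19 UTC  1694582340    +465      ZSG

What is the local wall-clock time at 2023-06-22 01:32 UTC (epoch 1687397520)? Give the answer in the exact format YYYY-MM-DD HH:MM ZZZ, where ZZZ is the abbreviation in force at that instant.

2023-06-22 10:17 ZRC

Query: 2023-06-22 01:32 UTC
Rule 1/2 (ZRC, +08:45): 2023-03-12 20:58 UTC ≤ query < 2023-09-13 05:19 UTC
1·60 + 32 + 525 = 617 min
617 = 0·1440 + 617; 617 = 10·60 + 17 → 10:17, same day
→ 2023-06-22 10:17 ZRC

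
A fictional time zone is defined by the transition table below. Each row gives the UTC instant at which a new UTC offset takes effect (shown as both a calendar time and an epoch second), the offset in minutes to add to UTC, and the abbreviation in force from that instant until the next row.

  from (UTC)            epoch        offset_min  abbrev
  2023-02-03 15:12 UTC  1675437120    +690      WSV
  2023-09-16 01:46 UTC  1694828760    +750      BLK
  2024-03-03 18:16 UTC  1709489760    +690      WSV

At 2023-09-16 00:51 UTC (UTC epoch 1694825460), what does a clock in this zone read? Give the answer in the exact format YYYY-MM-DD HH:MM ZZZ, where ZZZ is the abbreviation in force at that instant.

2023-09-16 12:21 WSV

Query: 2023-09-16 00:51 UTC
Rule 1/3 (WSV, +11:30): 2023-02-03 15:12 UTC ≤ query < 2023-09-16 01:46 UTC
0·60 + 51 + 690 = 741 min
741 = 0·1440 + 741; 741 = 12·60 + 21 → 12:21, same day
→ 2023-09-16 12:21 WSV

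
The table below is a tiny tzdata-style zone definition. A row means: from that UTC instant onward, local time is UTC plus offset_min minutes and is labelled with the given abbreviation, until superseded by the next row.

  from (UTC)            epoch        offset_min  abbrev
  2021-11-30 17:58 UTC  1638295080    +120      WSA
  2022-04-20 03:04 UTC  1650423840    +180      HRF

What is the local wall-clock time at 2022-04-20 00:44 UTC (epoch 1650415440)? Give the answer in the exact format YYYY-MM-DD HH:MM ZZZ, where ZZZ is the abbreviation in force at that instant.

2022-04-20 02:44 WSA

Query: 2022-04-20 00:44 UTC
Rule 1/2 (WSA, +02:00): 2021-11-30 17:58 UTC ≤ query < 2022-04-20 03:04 UTC
0·60 + 44 + 120 = 164 min
164 = 0·1440 + 164; 164 = 2·60 + 44 → 02:44, same day
→ 2022-04-20 02:44 WSA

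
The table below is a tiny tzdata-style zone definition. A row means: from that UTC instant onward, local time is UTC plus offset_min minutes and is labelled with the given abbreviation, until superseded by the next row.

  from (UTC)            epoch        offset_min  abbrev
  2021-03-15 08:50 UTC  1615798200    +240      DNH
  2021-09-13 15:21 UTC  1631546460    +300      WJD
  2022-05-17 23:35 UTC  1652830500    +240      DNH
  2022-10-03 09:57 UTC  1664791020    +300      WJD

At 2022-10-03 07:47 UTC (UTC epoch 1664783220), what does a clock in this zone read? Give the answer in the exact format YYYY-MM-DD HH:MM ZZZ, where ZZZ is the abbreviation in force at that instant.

2022-10-03 11:47 DNH

Query: 2022-10-03 07:47 UTC
Rule 3/4 (DNH, +04:00): 2022-05-17 23:35 UTC ≤ query < 2022-10-03 09:57 UTC
7·60 + 47 + 240 = 707 min
707 = 0·1440 + 707; 707 = 11·60 + 47 → 11:47, same day
→ 2022-10-03 11:47 DNH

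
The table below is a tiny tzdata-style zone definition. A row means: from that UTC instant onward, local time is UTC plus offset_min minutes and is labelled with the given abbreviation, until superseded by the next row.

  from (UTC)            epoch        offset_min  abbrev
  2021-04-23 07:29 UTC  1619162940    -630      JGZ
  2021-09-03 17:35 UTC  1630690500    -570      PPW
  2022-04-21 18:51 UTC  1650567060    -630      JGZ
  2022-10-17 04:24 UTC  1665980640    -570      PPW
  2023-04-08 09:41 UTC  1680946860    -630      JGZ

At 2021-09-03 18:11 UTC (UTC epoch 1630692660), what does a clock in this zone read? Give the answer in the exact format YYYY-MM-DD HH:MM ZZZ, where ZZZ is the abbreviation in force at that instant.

Query: 2021-09-03 18:11 UTC
Rule 2/5 (PPW, -09:30): 2021-09-03 17:35 UTC ≤ query < 2022-04-21 18:51 UTC
18·60 + 11 - 570 = 521 min
521 = 0·1440 + 521; 521 = 8·60 + 41 → 08:41, same day
→ 2021-09-03 08:41 PPW

2021-09-03 08:41 PPW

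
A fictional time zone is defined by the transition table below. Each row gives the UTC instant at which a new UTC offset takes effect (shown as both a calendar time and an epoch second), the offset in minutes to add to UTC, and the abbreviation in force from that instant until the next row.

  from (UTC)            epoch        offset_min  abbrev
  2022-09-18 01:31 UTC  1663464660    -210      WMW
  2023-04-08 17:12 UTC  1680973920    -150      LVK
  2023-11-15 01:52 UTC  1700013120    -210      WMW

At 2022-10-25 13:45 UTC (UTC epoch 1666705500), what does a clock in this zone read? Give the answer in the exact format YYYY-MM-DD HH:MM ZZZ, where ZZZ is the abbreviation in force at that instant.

Query: 2022-10-25 13:45 UTC
Rule 1/3 (WMW, -03:30): 2022-09-18 01:31 UTC ≤ query < 2023-04-08 17:12 UTC
13·60 + 45 - 210 = 615 min
615 = 0·1440 + 615; 615 = 10·60 + 15 → 10:15, same day
→ 2022-10-25 10:15 WMW

2022-10-25 10:15 WMW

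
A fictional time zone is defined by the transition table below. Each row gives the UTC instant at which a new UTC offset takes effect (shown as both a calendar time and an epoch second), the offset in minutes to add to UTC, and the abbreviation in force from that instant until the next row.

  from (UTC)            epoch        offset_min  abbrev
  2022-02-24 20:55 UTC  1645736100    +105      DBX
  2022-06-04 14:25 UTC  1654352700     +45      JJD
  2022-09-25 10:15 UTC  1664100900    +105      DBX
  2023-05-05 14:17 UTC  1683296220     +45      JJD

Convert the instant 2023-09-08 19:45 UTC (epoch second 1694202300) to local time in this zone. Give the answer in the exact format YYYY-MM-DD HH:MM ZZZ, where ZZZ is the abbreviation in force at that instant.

Query: 2023-09-08 19:45 UTC
Rule 4/4 (JJD, +00:45): 2023-05-05 14:17 UTC ≤ query < +∞
19·60 + 45 + 45 = 1230 min
1230 = 0·1440 + 1230; 1230 = 20·60 + 30 → 20:30, same day
→ 2023-09-08 20:30 JJD

2023-09-08 20:30 JJD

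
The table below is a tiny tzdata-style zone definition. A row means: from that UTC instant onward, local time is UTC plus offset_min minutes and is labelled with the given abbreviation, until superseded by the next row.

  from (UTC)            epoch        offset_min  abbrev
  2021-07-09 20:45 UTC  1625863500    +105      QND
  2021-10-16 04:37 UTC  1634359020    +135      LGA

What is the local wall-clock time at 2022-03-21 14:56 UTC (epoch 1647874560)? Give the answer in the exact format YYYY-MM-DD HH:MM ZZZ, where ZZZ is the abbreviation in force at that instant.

Query: 2022-03-21 14:56 UTC
Rule 2/2 (LGA, +02:15): 2021-10-16 04:37 UTC ≤ query < +∞
14·60 + 56 + 135 = 1031 min
1031 = 0·1440 + 1031; 1031 = 17·60 + 11 → 17:11, same day
→ 2022-03-21 17:11 LGA

2022-03-21 17:11 LGA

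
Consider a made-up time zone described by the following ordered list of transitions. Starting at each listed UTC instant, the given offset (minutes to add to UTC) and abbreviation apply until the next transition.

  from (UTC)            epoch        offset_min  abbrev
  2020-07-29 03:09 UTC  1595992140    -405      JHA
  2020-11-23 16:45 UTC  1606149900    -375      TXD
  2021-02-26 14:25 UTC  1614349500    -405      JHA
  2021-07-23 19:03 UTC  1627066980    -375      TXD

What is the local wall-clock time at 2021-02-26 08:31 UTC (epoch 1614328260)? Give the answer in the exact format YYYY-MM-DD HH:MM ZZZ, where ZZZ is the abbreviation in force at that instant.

2021-02-26 02:16 TXD

Query: 2021-02-26 08:31 UTC
Rule 2/4 (TXD, -06:15): 2020-11-23 16:45 UTC ≤ query < 2021-02-26 14:25 UTC
8·60 + 31 - 375 = 136 min
136 = 0·1440 + 136; 136 = 2·60 + 16 → 02:16, same day
→ 2021-02-26 02:16 TXD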